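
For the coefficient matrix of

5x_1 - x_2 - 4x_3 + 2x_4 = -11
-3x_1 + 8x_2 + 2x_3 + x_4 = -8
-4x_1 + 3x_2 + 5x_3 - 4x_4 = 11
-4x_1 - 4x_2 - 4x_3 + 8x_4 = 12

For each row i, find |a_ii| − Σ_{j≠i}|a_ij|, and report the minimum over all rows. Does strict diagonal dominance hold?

row 1: |5| − (1+4+2) = -2
row 2: |8| − (3+2+1) = 2
row 3: |5| − (4+3+4) = -6
row 4: |8| − (4+4+4) = -4
minimum over rows = -6 → not strictly diagonally dominant

-6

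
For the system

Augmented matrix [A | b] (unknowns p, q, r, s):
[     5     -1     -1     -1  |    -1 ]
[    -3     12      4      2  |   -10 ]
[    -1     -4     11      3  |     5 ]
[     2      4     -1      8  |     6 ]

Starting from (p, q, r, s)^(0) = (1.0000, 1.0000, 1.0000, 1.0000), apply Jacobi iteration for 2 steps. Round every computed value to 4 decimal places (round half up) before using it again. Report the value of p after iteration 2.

Iteration 1:
  p = (-1 - (-1)·1.0000 - (-1)·1.0000 - (-1)·1.0000) / (5) = 0.4000
  q = (-10 - (-3)·1.0000 - (4)·1.0000 - (2)·1.0000) / (12) = -1.0833
  r = (5 - (-1)·1.0000 - (-4)·1.0000 - (3)·1.0000) / (11) = 0.6364
  s = (6 - (2)·1.0000 - (4)·1.0000 - (-1)·1.0000) / (8) = 0.1250
Iteration 2:
  p = (-1 - (-1)·-1.0833 - (-1)·0.6364 - (-1)·0.1250) / (5) = -0.2644
  q = (-10 - (-3)·0.4000 - (4)·0.6364 - (2)·0.1250) / (12) = -0.9663
  r = (5 - (-1)·0.4000 - (-4)·-1.0833 - (3)·0.1250) / (11) = 0.0629
  s = (6 - (2)·0.4000 - (4)·-1.0833 - (-1)·0.6364) / (8) = 1.2712

-0.2644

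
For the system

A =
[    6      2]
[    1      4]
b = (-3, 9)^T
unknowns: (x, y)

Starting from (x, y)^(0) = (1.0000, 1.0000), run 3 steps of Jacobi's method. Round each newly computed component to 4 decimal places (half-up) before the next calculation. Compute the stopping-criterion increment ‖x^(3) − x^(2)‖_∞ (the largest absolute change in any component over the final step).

Iteration 1:
  x = (-3 - (2)·1.0000) / (6) = -0.8333
  y = (9 - (1)·1.0000) / (4) = 2.0000
Iteration 2:
  x = (-3 - (2)·2.0000) / (6) = -1.1667
  y = (9 - (1)·-0.8333) / (4) = 2.4583
Iteration 3:
  x = (-3 - (2)·2.4583) / (6) = -1.3194
  y = (9 - (1)·-1.1667) / (4) = 2.5417
Change: (-0.1527, 0.0834) → max |·| = 0.1527

0.1527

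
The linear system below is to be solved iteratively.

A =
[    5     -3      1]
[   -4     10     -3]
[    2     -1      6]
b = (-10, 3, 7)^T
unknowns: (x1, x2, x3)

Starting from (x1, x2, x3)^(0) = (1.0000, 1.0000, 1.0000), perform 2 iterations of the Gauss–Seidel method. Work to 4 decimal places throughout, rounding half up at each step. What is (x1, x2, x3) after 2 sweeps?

Iteration 1:
  x1 = (-10 - (-3)·1.0000 - (1)·1.0000) / (5) = -1.6000
  x2 = (3 - (-4)·-1.6000 - (-3)·1.0000) / (10) = -0.0400
  x3 = (7 - (2)·-1.6000 - (-1)·-0.0400) / (6) = 1.6933
Iteration 2:
  x1 = (-10 - (-3)·-0.0400 - (1)·1.6933) / (5) = -2.3627
  x2 = (3 - (-4)·-2.3627 - (-3)·1.6933) / (10) = -0.1371
  x3 = (7 - (2)·-2.3627 - (-1)·-0.1371) / (6) = 1.9314

(-2.3627, -0.1371, 1.9314)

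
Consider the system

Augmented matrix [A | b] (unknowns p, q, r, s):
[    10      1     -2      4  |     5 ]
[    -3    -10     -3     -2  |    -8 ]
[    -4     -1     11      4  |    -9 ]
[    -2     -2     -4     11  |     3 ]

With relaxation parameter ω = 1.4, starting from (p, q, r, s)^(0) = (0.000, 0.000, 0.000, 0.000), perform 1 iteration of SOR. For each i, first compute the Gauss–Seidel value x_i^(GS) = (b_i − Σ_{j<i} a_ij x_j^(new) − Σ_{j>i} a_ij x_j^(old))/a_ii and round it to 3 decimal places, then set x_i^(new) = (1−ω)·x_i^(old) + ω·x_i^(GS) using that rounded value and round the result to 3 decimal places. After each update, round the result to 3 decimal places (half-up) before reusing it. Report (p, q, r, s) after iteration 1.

(0.700, 0.826, -0.685, 0.421)

Iteration 1:
  p: GS value = (5 - (1)·0.000 - (-2)·0.000 - (4)·0.000) / (10) = 0.500;  p ← (1−ω)·0.000 + ω·0.500 = 0.700
  q: GS value = (-8 - (-3)·0.700 - (-3)·0.000 - (-2)·0.000) / (-10) = 0.590;  q ← (1−ω)·0.000 + ω·0.590 = 0.826
  r: GS value = (-9 - (-4)·0.700 - (-1)·0.826 - (4)·0.000) / (11) = -0.489;  r ← (1−ω)·0.000 + ω·-0.489 = -0.685
  s: GS value = (3 - (-2)·0.700 - (-2)·0.826 - (-4)·-0.685) / (11) = 0.301;  s ← (1−ω)·0.000 + ω·0.301 = 0.421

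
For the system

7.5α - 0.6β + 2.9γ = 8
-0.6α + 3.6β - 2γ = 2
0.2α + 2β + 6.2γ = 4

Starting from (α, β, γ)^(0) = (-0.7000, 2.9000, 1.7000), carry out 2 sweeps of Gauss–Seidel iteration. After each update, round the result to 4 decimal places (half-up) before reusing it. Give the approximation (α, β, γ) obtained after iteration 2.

(1.1542, 0.8069, 0.3476)

Iteration 1:
  α = (8 - (-0.6)·2.9000 - (2.9)·1.7000) / (7.5) = 0.6413
  β = (2 - (-0.6)·0.6413 - (-2)·1.7000) / (3.6) = 1.6069
  γ = (4 - (0.2)·0.6413 - (2)·1.6069) / (6.2) = 0.1061
Iteration 2:
  α = (8 - (-0.6)·1.6069 - (2.9)·0.1061) / (7.5) = 1.1542
  β = (2 - (-0.6)·1.1542 - (-2)·0.1061) / (3.6) = 0.8069
  γ = (4 - (0.2)·1.1542 - (2)·0.8069) / (6.2) = 0.3476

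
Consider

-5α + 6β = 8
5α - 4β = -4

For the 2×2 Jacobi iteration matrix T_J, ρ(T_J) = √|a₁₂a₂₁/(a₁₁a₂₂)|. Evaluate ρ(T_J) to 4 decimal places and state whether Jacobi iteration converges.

a₁₂a₂₁/(a₁₁a₂₂) = (6)·(5) / ((-5)·(-4)) = 1.500000
ρ = √|1.500000| = √1.500000 = 1.2247
ρ > 1, so Jacobi diverges

1.2247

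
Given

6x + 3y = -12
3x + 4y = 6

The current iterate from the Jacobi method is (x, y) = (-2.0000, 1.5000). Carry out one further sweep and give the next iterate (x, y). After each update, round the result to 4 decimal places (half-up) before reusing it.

(-2.7500, 3.0000)

One sweep:
  x = (-12 - (3)·1.5000) / (6) = -2.7500
  y = (6 - (3)·-2.0000) / (4) = 3.0000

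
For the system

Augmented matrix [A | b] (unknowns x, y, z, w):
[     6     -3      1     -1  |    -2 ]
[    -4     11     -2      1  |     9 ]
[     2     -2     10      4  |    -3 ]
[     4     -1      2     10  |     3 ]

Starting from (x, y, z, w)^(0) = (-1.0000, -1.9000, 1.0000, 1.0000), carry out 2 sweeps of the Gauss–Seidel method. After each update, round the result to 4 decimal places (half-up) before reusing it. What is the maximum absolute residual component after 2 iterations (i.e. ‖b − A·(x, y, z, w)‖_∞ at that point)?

Iteration 1:
  x = (-2 - (-3)·-1.9000 - (1)·1.0000 - (-1)·1.0000) / (6) = -1.2833
  y = (9 - (-4)·-1.2833 - (-2)·1.0000 - (1)·1.0000) / (11) = 0.4424
  z = (-3 - (2)·-1.2833 - (-2)·0.4424 - (4)·1.0000) / (10) = -0.3549
  w = (3 - (4)·-1.2833 - (-1)·0.4424 - (2)·-0.3549) / (10) = 0.9285
Iteration 2:
  x = (-2 - (-3)·0.4424 - (1)·-0.3549 - (-1)·0.9285) / (6) = 0.1018
  y = (9 - (-4)·0.1018 - (-2)·-0.3549 - (1)·0.9285) / (11) = 0.7063
  z = (-3 - (2)·0.1018 - (-2)·0.7063 - (4)·0.9285) / (10) = -0.5505
  w = (3 - (4)·0.1018 - (-1)·0.7063 - (2)·-0.5505) / (10) = 0.4400
Residual b − A·x = (0.4986, 0.0969, 1.9540, 0.0001); ∞-norm = 1.9540

1.9540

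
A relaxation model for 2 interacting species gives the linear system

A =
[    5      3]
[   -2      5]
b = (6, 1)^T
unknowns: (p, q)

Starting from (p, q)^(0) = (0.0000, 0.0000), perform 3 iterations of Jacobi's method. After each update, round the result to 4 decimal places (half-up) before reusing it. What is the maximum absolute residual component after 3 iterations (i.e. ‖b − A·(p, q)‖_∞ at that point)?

0.5760

Iteration 1:
  p = (6 - (3)·0.0000) / (5) = 1.2000
  q = (1 - (-2)·0.0000) / (5) = 0.2000
Iteration 2:
  p = (6 - (3)·0.2000) / (5) = 1.0800
  q = (1 - (-2)·1.2000) / (5) = 0.6800
Iteration 3:
  p = (6 - (3)·0.6800) / (5) = 0.7920
  q = (1 - (-2)·1.0800) / (5) = 0.6320
Residual b − A·x = (0.1440, -0.5760); ∞-norm = 0.5760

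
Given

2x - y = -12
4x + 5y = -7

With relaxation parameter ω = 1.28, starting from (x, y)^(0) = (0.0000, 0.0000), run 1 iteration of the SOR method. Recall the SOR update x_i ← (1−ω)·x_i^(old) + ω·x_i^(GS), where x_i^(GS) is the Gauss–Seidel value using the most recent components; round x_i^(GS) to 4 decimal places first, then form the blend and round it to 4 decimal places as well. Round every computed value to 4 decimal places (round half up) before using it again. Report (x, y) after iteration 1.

(-7.6800, 6.0723)

Iteration 1:
  x: GS value = (-12 - (-1)·0.0000) / (2) = -6.0000;  x ← (1−ω)·0.0000 + ω·-6.0000 = -7.6800
  y: GS value = (-7 - (4)·-7.6800) / (5) = 4.7440;  y ← (1−ω)·0.0000 + ω·4.7440 = 6.0723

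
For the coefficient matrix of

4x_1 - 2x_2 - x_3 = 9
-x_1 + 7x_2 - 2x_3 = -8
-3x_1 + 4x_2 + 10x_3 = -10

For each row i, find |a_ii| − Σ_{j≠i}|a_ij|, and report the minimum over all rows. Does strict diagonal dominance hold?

1

row 1: |4| − (2+1) = 1
row 2: |7| − (1+2) = 4
row 3: |10| − (3+4) = 3
minimum over rows = 1 → strictly diagonally dominant (convergence guaranteed)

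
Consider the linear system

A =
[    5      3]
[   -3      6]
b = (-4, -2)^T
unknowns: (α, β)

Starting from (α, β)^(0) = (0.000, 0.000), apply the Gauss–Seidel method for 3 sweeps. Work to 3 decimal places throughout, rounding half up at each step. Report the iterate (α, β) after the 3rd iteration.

Iteration 1:
  α = (-4 - (3)·0.000) / (5) = -0.800
  β = (-2 - (-3)·-0.800) / (6) = -0.733
Iteration 2:
  α = (-4 - (3)·-0.733) / (5) = -0.360
  β = (-2 - (-3)·-0.360) / (6) = -0.513
Iteration 3:
  α = (-4 - (3)·-0.513) / (5) = -0.492
  β = (-2 - (-3)·-0.492) / (6) = -0.579

(-0.492, -0.579)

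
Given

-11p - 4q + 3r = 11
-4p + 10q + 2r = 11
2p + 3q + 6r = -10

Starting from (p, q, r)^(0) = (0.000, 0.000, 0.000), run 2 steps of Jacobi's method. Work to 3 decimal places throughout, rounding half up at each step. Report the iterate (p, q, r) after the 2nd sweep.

Iteration 1:
  p = (11 - (-4)·0.000 - (3)·0.000) / (-11) = -1.000
  q = (11 - (-4)·0.000 - (2)·0.000) / (10) = 1.100
  r = (-10 - (2)·0.000 - (3)·0.000) / (6) = -1.667
Iteration 2:
  p = (11 - (-4)·1.100 - (3)·-1.667) / (-11) = -1.855
  q = (11 - (-4)·-1.000 - (2)·-1.667) / (10) = 1.033
  r = (-10 - (2)·-1.000 - (3)·1.100) / (6) = -1.883

(-1.855, 1.033, -1.883)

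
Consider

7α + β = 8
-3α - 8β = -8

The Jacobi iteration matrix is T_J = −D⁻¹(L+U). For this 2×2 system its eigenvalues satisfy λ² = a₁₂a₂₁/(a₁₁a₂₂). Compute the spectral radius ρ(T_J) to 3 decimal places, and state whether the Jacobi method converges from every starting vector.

0.231

a₁₂a₂₁/(a₁₁a₂₂) = (1)·(-3) / ((7)·(-8)) = 0.053571
ρ = √|0.053571| = √0.053571 = 0.231
ρ < 1, so Jacobi converges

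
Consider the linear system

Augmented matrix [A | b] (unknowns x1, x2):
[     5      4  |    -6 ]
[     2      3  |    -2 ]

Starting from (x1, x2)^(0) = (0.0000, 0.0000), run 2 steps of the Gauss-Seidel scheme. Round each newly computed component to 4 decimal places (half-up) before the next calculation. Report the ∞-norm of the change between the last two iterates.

0.1066

Iteration 1:
  x1 = (-6 - (4)·0.0000) / (5) = -1.2000
  x2 = (-2 - (2)·-1.2000) / (3) = 0.1333
Iteration 2:
  x1 = (-6 - (4)·0.1333) / (5) = -1.3066
  x2 = (-2 - (2)·-1.3066) / (3) = 0.2044
Change: (-0.1066, 0.0711) → max |·| = 0.1066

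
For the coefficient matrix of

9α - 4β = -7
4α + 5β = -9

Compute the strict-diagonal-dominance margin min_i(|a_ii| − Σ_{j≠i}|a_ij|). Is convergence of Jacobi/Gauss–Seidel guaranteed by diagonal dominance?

1

row 1: |9| − (4) = 5
row 2: |5| − (4) = 1
minimum over rows = 1 → strictly diagonally dominant (convergence guaranteed)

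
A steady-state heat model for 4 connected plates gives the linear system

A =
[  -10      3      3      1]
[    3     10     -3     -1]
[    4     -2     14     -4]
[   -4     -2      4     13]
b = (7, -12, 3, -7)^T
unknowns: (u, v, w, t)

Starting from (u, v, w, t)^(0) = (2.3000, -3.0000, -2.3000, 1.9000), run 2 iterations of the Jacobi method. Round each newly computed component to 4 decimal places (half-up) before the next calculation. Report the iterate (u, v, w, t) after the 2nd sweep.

(-1.4740, -0.6270, 0.5915, -1.4512)

Iteration 1:
  u = (7 - (3)·-3.0000 - (3)·-2.3000 - (1)·1.9000) / (-10) = -2.1000
  v = (-12 - (3)·2.3000 - (-3)·-2.3000 - (-1)·1.9000) / (10) = -2.3900
  w = (3 - (4)·2.3000 - (-2)·-3.0000 - (-4)·1.9000) / (14) = -0.3286
  t = (-7 - (-4)·2.3000 - (-2)·-3.0000 - (4)·-2.3000) / (13) = 0.4154
Iteration 2:
  u = (7 - (3)·-2.3900 - (3)·-0.3286 - (1)·0.4154) / (-10) = -1.4740
  v = (-12 - (3)·-2.1000 - (-3)·-0.3286 - (-1)·0.4154) / (10) = -0.6270
  w = (3 - (4)·-2.1000 - (-2)·-2.3900 - (-4)·0.4154) / (14) = 0.5915
  t = (-7 - (-4)·-2.1000 - (-2)·-2.3900 - (4)·-0.3286) / (13) = -1.4512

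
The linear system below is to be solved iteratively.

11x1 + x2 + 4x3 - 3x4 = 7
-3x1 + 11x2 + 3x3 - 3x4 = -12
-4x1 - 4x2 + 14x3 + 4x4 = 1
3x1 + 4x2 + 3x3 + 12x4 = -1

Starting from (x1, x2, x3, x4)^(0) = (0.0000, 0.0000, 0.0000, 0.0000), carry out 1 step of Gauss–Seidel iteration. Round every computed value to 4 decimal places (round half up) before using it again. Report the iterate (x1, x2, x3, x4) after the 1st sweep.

(0.6364, -0.9173, -0.0088, 0.0655)

Iteration 1:
  x1 = (7 - (1)·0.0000 - (4)·0.0000 - (-3)·0.0000) / (11) = 0.6364
  x2 = (-12 - (-3)·0.6364 - (3)·0.0000 - (-3)·0.0000) / (11) = -0.9173
  x3 = (1 - (-4)·0.6364 - (-4)·-0.9173 - (4)·0.0000) / (14) = -0.0088
  x4 = (-1 - (3)·0.6364 - (4)·-0.9173 - (3)·-0.0088) / (12) = 0.0655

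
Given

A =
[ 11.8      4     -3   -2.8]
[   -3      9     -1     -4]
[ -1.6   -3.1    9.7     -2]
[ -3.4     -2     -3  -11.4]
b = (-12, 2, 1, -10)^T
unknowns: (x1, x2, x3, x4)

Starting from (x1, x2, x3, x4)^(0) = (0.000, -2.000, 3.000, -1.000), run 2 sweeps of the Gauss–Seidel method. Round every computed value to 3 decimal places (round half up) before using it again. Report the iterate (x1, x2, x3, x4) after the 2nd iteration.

Iteration 1:
  x1 = (-12 - (4)·-2.000 - (-3)·3.000 - (-2.8)·-1.000) / (11.8) = 0.186
  x2 = (2 - (-3)·0.186 - (-1)·3.000 - (-4)·-1.000) / (9) = 0.173
  x3 = (1 - (-1.6)·0.186 - (-3.1)·0.173 - (-2)·-1.000) / (9.7) = -0.017
  x4 = (-10 - (-3.4)·0.186 - (-2)·0.173 - (-3)·-0.017) / (-11.4) = 0.796
Iteration 2:
  x1 = (-12 - (4)·0.173 - (-3)·-0.017 - (-2.8)·0.796) / (11.8) = -0.891
  x2 = (2 - (-3)·-0.891 - (-1)·-0.017 - (-4)·0.796) / (9) = 0.277
  x3 = (1 - (-1.6)·-0.891 - (-3.1)·0.277 - (-2)·0.796) / (9.7) = 0.209
  x4 = (-10 - (-3.4)·-0.891 - (-2)·0.277 - (-3)·0.209) / (-11.4) = 1.039

(-0.891, 0.277, 0.209, 1.039)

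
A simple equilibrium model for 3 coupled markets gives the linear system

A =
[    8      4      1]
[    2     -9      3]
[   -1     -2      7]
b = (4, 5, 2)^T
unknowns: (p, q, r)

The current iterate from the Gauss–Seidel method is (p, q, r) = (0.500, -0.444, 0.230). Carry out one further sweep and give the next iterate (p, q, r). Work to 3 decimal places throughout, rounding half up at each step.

One sweep:
  p = (4 - (4)·-0.444 - (1)·0.230) / (8) = 0.693
  q = (5 - (2)·0.693 - (3)·0.230) / (-9) = -0.325
  r = (2 - (-1)·0.693 - (-2)·-0.325) / (7) = 0.292

(0.693, -0.325, 0.292)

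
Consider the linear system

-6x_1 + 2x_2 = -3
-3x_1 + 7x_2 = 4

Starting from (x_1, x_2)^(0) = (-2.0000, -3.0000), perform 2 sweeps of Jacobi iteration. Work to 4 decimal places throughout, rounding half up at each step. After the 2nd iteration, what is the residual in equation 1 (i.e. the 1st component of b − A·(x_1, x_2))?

Iteration 1:
  x_1 = (-3 - (2)·-3.0000) / (-6) = -0.5000
  x_2 = (4 - (-3)·-2.0000) / (7) = -0.2857
Iteration 2:
  x_1 = (-3 - (2)·-0.2857) / (-6) = 0.4048
  x_2 = (4 - (-3)·-0.5000) / (7) = 0.3571
Residual b − A·x = (-1.2854, 2.7147)

-1.2854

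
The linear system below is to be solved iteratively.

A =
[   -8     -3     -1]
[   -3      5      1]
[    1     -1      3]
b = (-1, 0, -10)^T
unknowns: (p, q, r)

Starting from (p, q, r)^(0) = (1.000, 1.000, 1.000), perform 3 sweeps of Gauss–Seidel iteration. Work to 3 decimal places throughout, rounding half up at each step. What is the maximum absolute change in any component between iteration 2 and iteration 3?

0.587

Iteration 1:
  p = (-1 - (-3)·1.000 - (-1)·1.000) / (-8) = -0.375
  q = (0 - (-3)·-0.375 - (1)·1.000) / (5) = -0.425
  r = (-10 - (1)·-0.375 - (-1)·-0.425) / (3) = -3.350
Iteration 2:
  p = (-1 - (-3)·-0.425 - (-1)·-3.350) / (-8) = 0.703
  q = (0 - (-3)·0.703 - (1)·-3.350) / (5) = 1.092
  r = (-10 - (1)·0.703 - (-1)·1.092) / (3) = -3.204
Iteration 3:
  p = (-1 - (-3)·1.092 - (-1)·-3.204) / (-8) = 0.116
  q = (0 - (-3)·0.116 - (1)·-3.204) / (5) = 0.710
  r = (-10 - (1)·0.116 - (-1)·0.710) / (3) = -3.135
Change: (-0.587, -0.382, 0.069) → max |·| = 0.587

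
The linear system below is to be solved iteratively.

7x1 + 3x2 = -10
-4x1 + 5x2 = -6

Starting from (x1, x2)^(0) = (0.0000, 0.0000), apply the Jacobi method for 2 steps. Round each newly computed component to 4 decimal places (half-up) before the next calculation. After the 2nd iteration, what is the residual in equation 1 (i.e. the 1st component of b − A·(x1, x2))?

Iteration 1:
  x1 = (-10 - (3)·0.0000) / (7) = -1.4286
  x2 = (-6 - (-4)·0.0000) / (5) = -1.2000
Iteration 2:
  x1 = (-10 - (3)·-1.2000) / (7) = -0.9143
  x2 = (-6 - (-4)·-1.4286) / (5) = -2.3429
Residual b − A·x = (3.4288, 2.0573)

3.4288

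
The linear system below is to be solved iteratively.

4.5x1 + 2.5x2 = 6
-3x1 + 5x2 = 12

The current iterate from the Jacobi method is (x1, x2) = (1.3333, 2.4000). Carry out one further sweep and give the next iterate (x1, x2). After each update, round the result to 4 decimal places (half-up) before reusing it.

(0.0000, 3.2000)

One sweep:
  x1 = (6 - (2.5)·2.4000) / (4.5) = 0.0000
  x2 = (12 - (-3)·1.3333) / (5) = 3.2000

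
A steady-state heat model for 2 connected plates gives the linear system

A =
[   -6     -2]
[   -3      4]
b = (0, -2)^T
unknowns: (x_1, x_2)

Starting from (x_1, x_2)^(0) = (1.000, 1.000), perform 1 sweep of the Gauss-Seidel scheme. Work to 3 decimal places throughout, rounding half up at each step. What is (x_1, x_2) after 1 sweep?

(-0.333, -0.750)

Iteration 1:
  x_1 = (0 - (-2)·1.000) / (-6) = -0.333
  x_2 = (-2 - (-3)·-0.333) / (4) = -0.750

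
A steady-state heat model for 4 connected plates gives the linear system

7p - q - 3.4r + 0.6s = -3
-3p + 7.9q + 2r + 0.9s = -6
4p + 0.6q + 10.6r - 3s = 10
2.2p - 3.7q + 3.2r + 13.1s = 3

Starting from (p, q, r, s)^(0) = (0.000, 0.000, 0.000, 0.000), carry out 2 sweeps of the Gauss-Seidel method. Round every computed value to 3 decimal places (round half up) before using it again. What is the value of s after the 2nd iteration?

-0.287

Iteration 1:
  p = (-3 - (-1)·0.000 - (-3.4)·0.000 - (0.6)·0.000) / (7) = -0.429
  q = (-6 - (-3)·-0.429 - (2)·0.000 - (0.9)·0.000) / (7.9) = -0.922
  r = (10 - (4)·-0.429 - (0.6)·-0.922 - (-3)·0.000) / (10.6) = 1.157
  s = (3 - (2.2)·-0.429 - (-3.7)·-0.922 - (3.2)·1.157) / (13.1) = -0.242
Iteration 2:
  p = (-3 - (-1)·-0.922 - (-3.4)·1.157 - (0.6)·-0.242) / (7) = 0.022
  q = (-6 - (-3)·0.022 - (2)·1.157 - (0.9)·-0.242) / (7.9) = -1.016
  r = (10 - (4)·0.022 - (0.6)·-1.016 - (-3)·-0.242) / (10.6) = 0.924
  s = (3 - (2.2)·0.022 - (-3.7)·-1.016 - (3.2)·0.924) / (13.1) = -0.287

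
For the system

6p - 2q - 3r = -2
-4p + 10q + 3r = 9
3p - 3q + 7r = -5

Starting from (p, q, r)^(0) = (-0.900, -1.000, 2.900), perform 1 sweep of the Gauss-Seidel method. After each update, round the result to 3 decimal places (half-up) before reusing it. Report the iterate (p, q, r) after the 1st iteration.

Iteration 1:
  p = (-2 - (-2)·-1.000 - (-3)·2.900) / (6) = 0.783
  q = (9 - (-4)·0.783 - (3)·2.900) / (10) = 0.343
  r = (-5 - (3)·0.783 - (-3)·0.343) / (7) = -0.903

(0.783, 0.343, -0.903)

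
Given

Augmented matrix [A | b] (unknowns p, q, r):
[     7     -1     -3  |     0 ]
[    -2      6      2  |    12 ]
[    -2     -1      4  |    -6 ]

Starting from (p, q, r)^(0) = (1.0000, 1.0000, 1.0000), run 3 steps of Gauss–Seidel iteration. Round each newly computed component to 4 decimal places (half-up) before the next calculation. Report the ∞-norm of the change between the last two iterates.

0.0598

Iteration 1:
  p = (0 - (-1)·1.0000 - (-3)·1.0000) / (7) = 0.5714
  q = (12 - (-2)·0.5714 - (2)·1.0000) / (6) = 1.8571
  r = (-6 - (-2)·0.5714 - (-1)·1.8571) / (4) = -0.7500
Iteration 2:
  p = (0 - (-1)·1.8571 - (-3)·-0.7500) / (7) = -0.0561
  q = (12 - (-2)·-0.0561 - (2)·-0.7500) / (6) = 2.2313
  r = (-6 - (-2)·-0.0561 - (-1)·2.2313) / (4) = -0.9702
Iteration 3:
  p = (0 - (-1)·2.2313 - (-3)·-0.9702) / (7) = -0.0970
  q = (12 - (-2)·-0.0970 - (2)·-0.9702) / (6) = 2.2911
  r = (-6 - (-2)·-0.0970 - (-1)·2.2911) / (4) = -0.9757
Change: (-0.0409, 0.0598, -0.0055) → max |·| = 0.0598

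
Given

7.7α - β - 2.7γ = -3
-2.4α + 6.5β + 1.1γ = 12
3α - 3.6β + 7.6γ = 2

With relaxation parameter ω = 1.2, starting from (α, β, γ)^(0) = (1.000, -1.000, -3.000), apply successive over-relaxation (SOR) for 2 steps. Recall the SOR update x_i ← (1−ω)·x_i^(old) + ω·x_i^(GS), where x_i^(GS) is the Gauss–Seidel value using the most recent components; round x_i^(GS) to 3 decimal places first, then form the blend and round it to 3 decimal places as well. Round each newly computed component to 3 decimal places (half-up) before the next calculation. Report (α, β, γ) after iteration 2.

Iteration 1:
  α: GS value = (-3 - (-1)·-1.000 - (-2.7)·-3.000) / (7.7) = -1.571;  α ← (1−ω)·1.000 + ω·-1.571 = -2.085
  β: GS value = (12 - (-2.4)·-2.085 - (1.1)·-3.000) / (6.5) = 1.584;  β ← (1−ω)·-1.000 + ω·1.584 = 2.101
  γ: GS value = (2 - (3)·-2.085 - (-3.6)·2.101) / (7.6) = 2.081;  γ ← (1−ω)·-3.000 + ω·2.081 = 3.097
Iteration 2:
  α: GS value = (-3 - (-1)·2.101 - (-2.7)·3.097) / (7.7) = 0.969;  α ← (1−ω)·-2.085 + ω·0.969 = 1.580
  β: GS value = (12 - (-2.4)·1.580 - (1.1)·3.097) / (6.5) = 1.905;  β ← (1−ω)·2.101 + ω·1.905 = 1.866
  γ: GS value = (2 - (3)·1.580 - (-3.6)·1.866) / (7.6) = 0.523;  γ ← (1−ω)·3.097 + ω·0.523 = 0.008

(1.580, 1.866, 0.008)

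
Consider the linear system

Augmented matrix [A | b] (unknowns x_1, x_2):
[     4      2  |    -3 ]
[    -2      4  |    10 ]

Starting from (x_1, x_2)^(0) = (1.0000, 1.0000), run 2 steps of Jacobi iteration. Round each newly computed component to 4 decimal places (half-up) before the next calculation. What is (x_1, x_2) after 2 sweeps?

(-2.2500, 1.8750)

Iteration 1:
  x_1 = (-3 - (2)·1.0000) / (4) = -1.2500
  x_2 = (10 - (-2)·1.0000) / (4) = 3.0000
Iteration 2:
  x_1 = (-3 - (2)·3.0000) / (4) = -2.2500
  x_2 = (10 - (-2)·-1.2500) / (4) = 1.8750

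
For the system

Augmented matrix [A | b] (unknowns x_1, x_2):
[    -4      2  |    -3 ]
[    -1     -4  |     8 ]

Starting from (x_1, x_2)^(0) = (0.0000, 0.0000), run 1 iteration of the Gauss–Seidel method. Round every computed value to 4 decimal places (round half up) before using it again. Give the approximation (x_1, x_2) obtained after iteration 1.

(0.7500, -2.1875)

Iteration 1:
  x_1 = (-3 - (2)·0.0000) / (-4) = 0.7500
  x_2 = (8 - (-1)·0.7500) / (-4) = -2.1875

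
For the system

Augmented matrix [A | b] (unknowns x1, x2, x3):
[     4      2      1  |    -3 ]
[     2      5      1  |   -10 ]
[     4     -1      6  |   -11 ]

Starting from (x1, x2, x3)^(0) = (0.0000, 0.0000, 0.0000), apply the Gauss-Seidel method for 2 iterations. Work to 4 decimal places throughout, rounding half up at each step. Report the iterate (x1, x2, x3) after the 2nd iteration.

(0.5042, -1.8783, -2.4825)

Iteration 1:
  x1 = (-3 - (2)·0.0000 - (1)·0.0000) / (4) = -0.7500
  x2 = (-10 - (2)·-0.7500 - (1)·0.0000) / (5) = -1.7000
  x3 = (-11 - (4)·-0.7500 - (-1)·-1.7000) / (6) = -1.6167
Iteration 2:
  x1 = (-3 - (2)·-1.7000 - (1)·-1.6167) / (4) = 0.5042
  x2 = (-10 - (2)·0.5042 - (1)·-1.6167) / (5) = -1.8783
  x3 = (-11 - (4)·0.5042 - (-1)·-1.8783) / (6) = -2.4825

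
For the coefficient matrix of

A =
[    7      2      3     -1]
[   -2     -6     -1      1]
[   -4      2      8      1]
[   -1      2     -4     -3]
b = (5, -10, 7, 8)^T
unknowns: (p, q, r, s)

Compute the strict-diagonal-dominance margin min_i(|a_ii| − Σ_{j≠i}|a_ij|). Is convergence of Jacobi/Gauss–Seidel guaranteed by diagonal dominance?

-4

row 1: |7| − (2+3+1) = 1
row 2: |-6| − (2+1+1) = 2
row 3: |8| − (4+2+1) = 1
row 4: |-3| − (1+2+4) = -4
minimum over rows = -4 → not strictly diagonally dominant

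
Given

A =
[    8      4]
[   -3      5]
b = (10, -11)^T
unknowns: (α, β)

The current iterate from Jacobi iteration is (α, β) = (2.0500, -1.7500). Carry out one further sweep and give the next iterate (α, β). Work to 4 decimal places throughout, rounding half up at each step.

(2.1250, -0.9700)

One sweep:
  α = (10 - (4)·-1.7500) / (8) = 2.1250
  β = (-11 - (-3)·2.0500) / (5) = -0.9700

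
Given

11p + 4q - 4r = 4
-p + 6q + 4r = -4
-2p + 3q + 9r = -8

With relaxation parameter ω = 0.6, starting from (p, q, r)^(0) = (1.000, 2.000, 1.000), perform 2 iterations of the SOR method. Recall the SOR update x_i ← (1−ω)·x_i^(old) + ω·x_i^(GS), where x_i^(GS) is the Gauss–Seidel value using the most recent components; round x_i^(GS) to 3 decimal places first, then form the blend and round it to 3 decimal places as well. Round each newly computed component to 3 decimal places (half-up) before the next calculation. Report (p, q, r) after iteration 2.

(0.350, -0.314, -0.459)

Iteration 1:
  p: GS value = (4 - (4)·2.000 - (-4)·1.000) / (11) = 0.000;  p ← (1−ω)·1.000 + ω·0.000 = 0.400
  q: GS value = (-4 - (-1)·0.400 - (4)·1.000) / (6) = -1.267;  q ← (1−ω)·2.000 + ω·-1.267 = 0.040
  r: GS value = (-8 - (-2)·0.400 - (3)·0.040) / (9) = -0.813;  r ← (1−ω)·1.000 + ω·-0.813 = -0.088
Iteration 2:
  p: GS value = (4 - (4)·0.040 - (-4)·-0.088) / (11) = 0.317;  p ← (1−ω)·0.400 + ω·0.317 = 0.350
  q: GS value = (-4 - (-1)·0.350 - (4)·-0.088) / (6) = -0.550;  q ← (1−ω)·0.040 + ω·-0.550 = -0.314
  r: GS value = (-8 - (-2)·0.350 - (3)·-0.314) / (9) = -0.706;  r ← (1−ω)·-0.088 + ω·-0.706 = -0.459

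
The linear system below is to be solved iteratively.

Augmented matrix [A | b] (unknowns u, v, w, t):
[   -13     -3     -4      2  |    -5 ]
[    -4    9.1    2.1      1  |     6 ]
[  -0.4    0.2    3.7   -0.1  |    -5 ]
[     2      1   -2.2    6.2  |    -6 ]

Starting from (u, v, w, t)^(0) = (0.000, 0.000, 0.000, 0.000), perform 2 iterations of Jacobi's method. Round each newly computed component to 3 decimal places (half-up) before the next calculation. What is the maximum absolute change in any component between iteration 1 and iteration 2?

Iteration 1:
  u = (-5 - (-3)·0.000 - (-4)·0.000 - (2)·0.000) / (-13) = 0.385
  v = (6 - (-4)·0.000 - (2.1)·0.000 - (1)·0.000) / (9.1) = 0.659
  w = (-5 - (-0.4)·0.000 - (0.2)·0.000 - (-0.1)·0.000) / (3.7) = -1.351
  t = (-6 - (2)·0.000 - (1)·0.000 - (-2.2)·0.000) / (6.2) = -0.968
Iteration 2:
  u = (-5 - (-3)·0.659 - (-4)·-1.351 - (2)·-0.968) / (-13) = 0.499
  v = (6 - (-4)·0.385 - (2.1)·-1.351 - (1)·-0.968) / (9.1) = 1.247
  w = (-5 - (-0.4)·0.385 - (0.2)·0.659 - (-0.1)·-0.968) / (3.7) = -1.372
  t = (-6 - (2)·0.385 - (1)·0.659 - (-2.2)·-1.351) / (6.2) = -1.678
Change: (0.114, 0.588, -0.021, -0.710) → max |·| = 0.710

0.710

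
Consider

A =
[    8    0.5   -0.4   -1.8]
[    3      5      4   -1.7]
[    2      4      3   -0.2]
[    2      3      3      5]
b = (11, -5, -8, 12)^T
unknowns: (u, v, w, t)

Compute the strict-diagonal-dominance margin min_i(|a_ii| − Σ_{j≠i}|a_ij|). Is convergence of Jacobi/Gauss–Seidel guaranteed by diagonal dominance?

row 1: |8| − (0.5+0.4+1.8) = 5.3
row 2: |5| − (3+4+1.7) = -3.7
row 3: |3| − (2+4+0.2) = -3.2
row 4: |5| − (2+3+3) = -3
minimum over rows = -3.7 → not strictly diagonally dominant

-3.7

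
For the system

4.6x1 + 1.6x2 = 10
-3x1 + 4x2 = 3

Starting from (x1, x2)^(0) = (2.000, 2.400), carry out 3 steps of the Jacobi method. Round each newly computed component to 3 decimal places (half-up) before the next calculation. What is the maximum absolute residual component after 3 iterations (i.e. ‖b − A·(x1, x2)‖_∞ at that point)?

0.520

Iteration 1:
  x1 = (10 - (1.6)·2.400) / (4.6) = 1.339
  x2 = (3 - (-3)·2.000) / (4) = 2.250
Iteration 2:
  x1 = (10 - (1.6)·2.250) / (4.6) = 1.391
  x2 = (3 - (-3)·1.339) / (4) = 1.754
Iteration 3:
  x1 = (10 - (1.6)·1.754) / (4.6) = 1.564
  x2 = (3 - (-3)·1.391) / (4) = 1.793
Residual b − A·x = (-0.063, 0.520); ∞-norm = 0.520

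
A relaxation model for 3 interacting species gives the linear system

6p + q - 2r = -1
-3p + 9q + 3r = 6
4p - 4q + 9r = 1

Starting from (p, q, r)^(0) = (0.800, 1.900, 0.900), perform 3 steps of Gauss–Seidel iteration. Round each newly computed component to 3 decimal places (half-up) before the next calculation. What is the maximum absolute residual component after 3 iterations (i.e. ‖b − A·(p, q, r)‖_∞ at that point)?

0.018

Iteration 1:
  p = (-1 - (1)·1.900 - (-2)·0.900) / (6) = -0.183
  q = (6 - (-3)·-0.183 - (3)·0.900) / (9) = 0.306
  r = (1 - (4)·-0.183 - (-4)·0.306) / (9) = 0.328
Iteration 2:
  p = (-1 - (1)·0.306 - (-2)·0.328) / (6) = -0.108
  q = (6 - (-3)·-0.108 - (3)·0.328) / (9) = 0.521
  r = (1 - (4)·-0.108 - (-4)·0.521) / (9) = 0.391
Iteration 3:
  p = (-1 - (1)·0.521 - (-2)·0.391) / (6) = -0.123
  q = (6 - (-3)·-0.123 - (3)·0.391) / (9) = 0.495
  r = (1 - (4)·-0.123 - (-4)·0.495) / (9) = 0.386
Residual b − A·x = (0.015, 0.018, -0.002); ∞-norm = 0.018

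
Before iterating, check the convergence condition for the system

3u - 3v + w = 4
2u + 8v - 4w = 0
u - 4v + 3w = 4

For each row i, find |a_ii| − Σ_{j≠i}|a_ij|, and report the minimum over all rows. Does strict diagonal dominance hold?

-2

row 1: |3| − (3+1) = -1
row 2: |8| − (2+4) = 2
row 3: |3| − (1+4) = -2
minimum over rows = -2 → not strictly diagonally dominant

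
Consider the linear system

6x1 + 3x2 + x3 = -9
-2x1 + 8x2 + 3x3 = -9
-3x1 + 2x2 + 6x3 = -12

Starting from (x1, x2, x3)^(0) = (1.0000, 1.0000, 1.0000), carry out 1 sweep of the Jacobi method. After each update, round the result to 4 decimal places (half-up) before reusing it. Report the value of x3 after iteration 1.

Iteration 1:
  x1 = (-9 - (3)·1.0000 - (1)·1.0000) / (6) = -2.1667
  x2 = (-9 - (-2)·1.0000 - (3)·1.0000) / (8) = -1.2500
  x3 = (-12 - (-3)·1.0000 - (2)·1.0000) / (6) = -1.8333

-1.8333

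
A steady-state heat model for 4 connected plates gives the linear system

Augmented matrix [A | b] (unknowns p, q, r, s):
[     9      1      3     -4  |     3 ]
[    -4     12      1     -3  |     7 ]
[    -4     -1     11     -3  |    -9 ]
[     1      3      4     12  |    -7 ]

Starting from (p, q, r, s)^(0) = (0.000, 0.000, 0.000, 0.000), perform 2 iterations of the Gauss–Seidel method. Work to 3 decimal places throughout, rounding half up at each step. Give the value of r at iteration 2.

-0.846

Iteration 1:
  p = (3 - (1)·0.000 - (3)·0.000 - (-4)·0.000) / (9) = 0.333
  q = (7 - (-4)·0.333 - (1)·0.000 - (-3)·0.000) / (12) = 0.694
  r = (-9 - (-4)·0.333 - (-1)·0.694 - (-3)·0.000) / (11) = -0.634
  s = (-7 - (1)·0.333 - (3)·0.694 - (4)·-0.634) / (12) = -0.573
Iteration 2:
  p = (3 - (1)·0.694 - (3)·-0.634 - (-4)·-0.573) / (9) = 0.213
  q = (7 - (-4)·0.213 - (1)·-0.634 - (-3)·-0.573) / (12) = 0.564
  r = (-9 - (-4)·0.213 - (-1)·0.564 - (-3)·-0.573) / (11) = -0.846
  s = (-7 - (1)·0.213 - (3)·0.564 - (4)·-0.846) / (12) = -0.460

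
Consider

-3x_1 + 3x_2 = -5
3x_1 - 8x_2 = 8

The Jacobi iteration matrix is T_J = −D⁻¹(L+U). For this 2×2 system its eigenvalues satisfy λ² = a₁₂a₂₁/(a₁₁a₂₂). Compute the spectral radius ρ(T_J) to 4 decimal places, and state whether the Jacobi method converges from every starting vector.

a₁₂a₂₁/(a₁₁a₂₂) = (3)·(3) / ((-3)·(-8)) = 0.375000
ρ = √|0.375000| = √0.375000 = 0.6124
ρ < 1, so Jacobi converges

0.6124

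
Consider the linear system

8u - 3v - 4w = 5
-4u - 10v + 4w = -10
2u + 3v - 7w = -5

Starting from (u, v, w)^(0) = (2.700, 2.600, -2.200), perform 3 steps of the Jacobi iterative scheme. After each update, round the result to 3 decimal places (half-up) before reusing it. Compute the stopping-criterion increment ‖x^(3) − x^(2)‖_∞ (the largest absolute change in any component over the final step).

Iteration 1:
  u = (5 - (-3)·2.600 - (-4)·-2.200) / (8) = 0.500
  v = (-10 - (-4)·2.700 - (4)·-2.200) / (-10) = -0.960
  w = (-5 - (2)·2.700 - (3)·2.600) / (-7) = 2.600
Iteration 2:
  u = (5 - (-3)·-0.960 - (-4)·2.600) / (8) = 1.565
  v = (-10 - (-4)·0.500 - (4)·2.600) / (-10) = 1.840
  w = (-5 - (2)·0.500 - (3)·-0.960) / (-7) = 0.446
Iteration 3:
  u = (5 - (-3)·1.840 - (-4)·0.446) / (8) = 1.538
  v = (-10 - (-4)·1.565 - (4)·0.446) / (-10) = 0.552
  w = (-5 - (2)·1.565 - (3)·1.840) / (-7) = 1.950
Change: (-0.027, -1.288, 1.504) → max |·| = 1.504

1.504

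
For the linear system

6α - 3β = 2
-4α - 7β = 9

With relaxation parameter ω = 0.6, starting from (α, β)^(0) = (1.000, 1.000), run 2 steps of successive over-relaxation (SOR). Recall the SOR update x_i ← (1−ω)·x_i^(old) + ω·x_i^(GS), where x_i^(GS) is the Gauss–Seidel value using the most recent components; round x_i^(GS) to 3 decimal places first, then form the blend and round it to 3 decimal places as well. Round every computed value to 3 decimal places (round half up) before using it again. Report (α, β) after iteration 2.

Iteration 1:
  α: GS value = (2 - (-3)·1.000) / (6) = 0.833;  α ← (1−ω)·1.000 + ω·0.833 = 0.900
  β: GS value = (9 - (-4)·0.900) / (-7) = -1.800;  β ← (1−ω)·1.000 + ω·-1.800 = -0.680
Iteration 2:
  α: GS value = (2 - (-3)·-0.680) / (6) = -0.007;  α ← (1−ω)·0.900 + ω·-0.007 = 0.356
  β: GS value = (9 - (-4)·0.356) / (-7) = -1.489;  β ← (1−ω)·-0.680 + ω·-1.489 = -1.165

(0.356, -1.165)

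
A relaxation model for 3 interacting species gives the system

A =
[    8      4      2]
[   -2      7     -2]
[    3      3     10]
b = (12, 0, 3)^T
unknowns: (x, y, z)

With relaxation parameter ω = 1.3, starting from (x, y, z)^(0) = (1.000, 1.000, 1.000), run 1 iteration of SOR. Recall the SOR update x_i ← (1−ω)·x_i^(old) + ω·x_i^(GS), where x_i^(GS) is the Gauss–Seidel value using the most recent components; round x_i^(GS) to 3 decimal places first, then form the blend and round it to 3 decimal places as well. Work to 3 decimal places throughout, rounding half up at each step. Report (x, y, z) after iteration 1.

Iteration 1:
  x: GS value = (12 - (4)·1.000 - (2)·1.000) / (8) = 0.750;  x ← (1−ω)·1.000 + ω·0.750 = 0.675
  y: GS value = (0 - (-2)·0.675 - (-2)·1.000) / (7) = 0.479;  y ← (1−ω)·1.000 + ω·0.479 = 0.323
  z: GS value = (3 - (3)·0.675 - (3)·0.323) / (10) = 0.001;  z ← (1−ω)·1.000 + ω·0.001 = -0.299

(0.675, 0.323, -0.299)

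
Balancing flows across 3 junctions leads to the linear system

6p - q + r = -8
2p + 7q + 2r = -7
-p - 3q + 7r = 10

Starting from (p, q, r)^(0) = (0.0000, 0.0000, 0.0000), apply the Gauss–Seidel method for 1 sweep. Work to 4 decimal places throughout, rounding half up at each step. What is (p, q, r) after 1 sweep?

(-1.3333, -0.6191, 0.9728)

Iteration 1:
  p = (-8 - (-1)·0.0000 - (1)·0.0000) / (6) = -1.3333
  q = (-7 - (2)·-1.3333 - (2)·0.0000) / (7) = -0.6191
  r = (10 - (-1)·-1.3333 - (-3)·-0.6191) / (7) = 0.9728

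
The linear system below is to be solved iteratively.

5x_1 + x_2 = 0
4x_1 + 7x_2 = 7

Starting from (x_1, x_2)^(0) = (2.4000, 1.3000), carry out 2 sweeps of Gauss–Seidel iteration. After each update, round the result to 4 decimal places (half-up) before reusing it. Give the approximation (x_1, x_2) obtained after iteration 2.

(-0.2297, 1.1313)

Iteration 1:
  x_1 = (0 - (1)·1.3000) / (5) = -0.2600
  x_2 = (7 - (4)·-0.2600) / (7) = 1.1486
Iteration 2:
  x_1 = (0 - (1)·1.1486) / (5) = -0.2297
  x_2 = (7 - (4)·-0.2297) / (7) = 1.1313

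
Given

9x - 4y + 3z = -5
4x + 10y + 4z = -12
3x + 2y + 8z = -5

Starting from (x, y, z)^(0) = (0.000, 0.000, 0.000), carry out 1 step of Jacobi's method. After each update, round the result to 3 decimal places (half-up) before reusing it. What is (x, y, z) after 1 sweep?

Iteration 1:
  x = (-5 - (-4)·0.000 - (3)·0.000) / (9) = -0.556
  y = (-12 - (4)·0.000 - (4)·0.000) / (10) = -1.200
  z = (-5 - (3)·0.000 - (2)·0.000) / (8) = -0.625

(-0.556, -1.200, -0.625)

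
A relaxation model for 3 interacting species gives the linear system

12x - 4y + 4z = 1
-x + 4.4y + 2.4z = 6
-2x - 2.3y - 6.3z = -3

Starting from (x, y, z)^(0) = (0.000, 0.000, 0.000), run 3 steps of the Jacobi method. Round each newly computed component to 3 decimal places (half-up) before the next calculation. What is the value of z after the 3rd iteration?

-0.054

Iteration 1:
  x = (1 - (-4)·0.000 - (4)·0.000) / (12) = 0.083
  y = (6 - (-1)·0.000 - (2.4)·0.000) / (4.4) = 1.364
  z = (-3 - (-2)·0.000 - (-2.3)·0.000) / (-6.3) = 0.476
Iteration 2:
  x = (1 - (-4)·1.364 - (4)·0.476) / (12) = 0.379
  y = (6 - (-1)·0.083 - (2.4)·0.476) / (4.4) = 1.123
  z = (-3 - (-2)·0.083 - (-2.3)·1.364) / (-6.3) = -0.048
Iteration 3:
  x = (1 - (-4)·1.123 - (4)·-0.048) / (12) = 0.474
  y = (6 - (-1)·0.379 - (2.4)·-0.048) / (4.4) = 1.476
  z = (-3 - (-2)·0.379 - (-2.3)·1.123) / (-6.3) = -0.054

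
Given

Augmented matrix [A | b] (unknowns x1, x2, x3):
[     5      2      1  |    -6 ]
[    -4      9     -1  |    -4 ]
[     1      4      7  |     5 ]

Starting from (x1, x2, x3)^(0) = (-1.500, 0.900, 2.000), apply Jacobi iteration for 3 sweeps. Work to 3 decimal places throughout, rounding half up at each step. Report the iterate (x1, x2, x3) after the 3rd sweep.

(-0.992, -0.690, 1.572)

Iteration 1:
  x1 = (-6 - (2)·0.900 - (1)·2.000) / (5) = -1.960
  x2 = (-4 - (-4)·-1.500 - (-1)·2.000) / (9) = -0.889
  x3 = (5 - (1)·-1.500 - (4)·0.900) / (7) = 0.414
Iteration 2:
  x1 = (-6 - (2)·-0.889 - (1)·0.414) / (5) = -0.927
  x2 = (-4 - (-4)·-1.960 - (-1)·0.414) / (9) = -1.270
  x3 = (5 - (1)·-1.960 - (4)·-0.889) / (7) = 1.502
Iteration 3:
  x1 = (-6 - (2)·-1.270 - (1)·1.502) / (5) = -0.992
  x2 = (-4 - (-4)·-0.927 - (-1)·1.502) / (9) = -0.690
  x3 = (5 - (1)·-0.927 - (4)·-1.270) / (7) = 1.572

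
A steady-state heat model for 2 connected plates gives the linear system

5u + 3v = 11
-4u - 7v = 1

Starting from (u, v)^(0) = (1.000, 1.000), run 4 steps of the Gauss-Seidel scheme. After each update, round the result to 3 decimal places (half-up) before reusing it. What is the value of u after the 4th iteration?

Iteration 1:
  u = (11 - (3)·1.000) / (5) = 1.600
  v = (1 - (-4)·1.600) / (-7) = -1.057
Iteration 2:
  u = (11 - (3)·-1.057) / (5) = 2.834
  v = (1 - (-4)·2.834) / (-7) = -1.762
Iteration 3:
  u = (11 - (3)·-1.762) / (5) = 3.257
  v = (1 - (-4)·3.257) / (-7) = -2.004
Iteration 4:
  u = (11 - (3)·-2.004) / (5) = 3.402
  v = (1 - (-4)·3.402) / (-7) = -2.087

3.402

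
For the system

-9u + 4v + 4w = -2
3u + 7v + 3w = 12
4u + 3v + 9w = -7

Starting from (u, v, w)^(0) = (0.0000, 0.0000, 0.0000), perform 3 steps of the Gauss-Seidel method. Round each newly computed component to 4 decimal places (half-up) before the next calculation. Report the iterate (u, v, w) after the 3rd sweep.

Iteration 1:
  u = (-2 - (4)·0.0000 - (4)·0.0000) / (-9) = 0.2222
  v = (12 - (3)·0.2222 - (3)·0.0000) / (7) = 1.6191
  w = (-7 - (4)·0.2222 - (3)·1.6191) / (9) = -1.4162
Iteration 2:
  u = (-2 - (4)·1.6191 - (4)·-1.4162) / (-9) = 0.3124
  v = (12 - (3)·0.3124 - (3)·-1.4162) / (7) = 2.1873
  w = (-7 - (4)·0.3124 - (3)·2.1873) / (9) = -1.6457
Iteration 3:
  u = (-2 - (4)·2.1873 - (4)·-1.6457) / (-9) = 0.4629
  v = (12 - (3)·0.4629 - (3)·-1.6457) / (7) = 2.2212
  w = (-7 - (4)·0.4629 - (3)·2.2212) / (9) = -1.7239

(0.4629, 2.2212, -1.7239)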